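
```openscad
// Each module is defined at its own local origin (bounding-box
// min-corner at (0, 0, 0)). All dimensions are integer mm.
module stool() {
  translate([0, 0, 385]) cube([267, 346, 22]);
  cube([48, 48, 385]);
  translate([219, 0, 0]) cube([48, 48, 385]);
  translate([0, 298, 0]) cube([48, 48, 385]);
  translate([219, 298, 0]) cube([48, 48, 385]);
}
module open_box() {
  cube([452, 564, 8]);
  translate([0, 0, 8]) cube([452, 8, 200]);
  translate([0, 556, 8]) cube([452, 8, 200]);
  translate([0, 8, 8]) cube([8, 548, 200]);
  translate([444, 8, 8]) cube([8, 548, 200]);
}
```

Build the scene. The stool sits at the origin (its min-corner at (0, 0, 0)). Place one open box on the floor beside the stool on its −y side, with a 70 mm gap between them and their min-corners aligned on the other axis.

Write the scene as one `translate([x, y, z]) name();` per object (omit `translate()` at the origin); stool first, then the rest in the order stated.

stool();
translate([0, -634, 0]) open_box();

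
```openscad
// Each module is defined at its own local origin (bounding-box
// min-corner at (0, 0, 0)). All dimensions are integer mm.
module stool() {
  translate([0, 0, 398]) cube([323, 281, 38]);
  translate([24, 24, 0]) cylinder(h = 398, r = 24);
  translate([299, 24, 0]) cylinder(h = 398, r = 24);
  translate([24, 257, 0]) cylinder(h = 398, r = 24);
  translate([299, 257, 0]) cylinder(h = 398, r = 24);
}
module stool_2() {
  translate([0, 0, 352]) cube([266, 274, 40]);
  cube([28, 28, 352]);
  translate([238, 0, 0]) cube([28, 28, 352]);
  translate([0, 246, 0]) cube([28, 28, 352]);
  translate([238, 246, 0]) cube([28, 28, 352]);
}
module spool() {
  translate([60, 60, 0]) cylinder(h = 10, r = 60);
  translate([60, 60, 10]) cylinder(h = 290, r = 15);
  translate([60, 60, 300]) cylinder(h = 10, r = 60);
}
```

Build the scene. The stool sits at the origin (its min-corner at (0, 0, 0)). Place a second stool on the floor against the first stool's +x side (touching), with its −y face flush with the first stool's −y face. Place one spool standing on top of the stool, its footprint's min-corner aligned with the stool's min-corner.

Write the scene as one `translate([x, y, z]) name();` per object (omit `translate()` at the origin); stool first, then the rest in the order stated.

stool();
translate([323, 0, 0]) stool_2();
translate([0, 0, 436]) spool();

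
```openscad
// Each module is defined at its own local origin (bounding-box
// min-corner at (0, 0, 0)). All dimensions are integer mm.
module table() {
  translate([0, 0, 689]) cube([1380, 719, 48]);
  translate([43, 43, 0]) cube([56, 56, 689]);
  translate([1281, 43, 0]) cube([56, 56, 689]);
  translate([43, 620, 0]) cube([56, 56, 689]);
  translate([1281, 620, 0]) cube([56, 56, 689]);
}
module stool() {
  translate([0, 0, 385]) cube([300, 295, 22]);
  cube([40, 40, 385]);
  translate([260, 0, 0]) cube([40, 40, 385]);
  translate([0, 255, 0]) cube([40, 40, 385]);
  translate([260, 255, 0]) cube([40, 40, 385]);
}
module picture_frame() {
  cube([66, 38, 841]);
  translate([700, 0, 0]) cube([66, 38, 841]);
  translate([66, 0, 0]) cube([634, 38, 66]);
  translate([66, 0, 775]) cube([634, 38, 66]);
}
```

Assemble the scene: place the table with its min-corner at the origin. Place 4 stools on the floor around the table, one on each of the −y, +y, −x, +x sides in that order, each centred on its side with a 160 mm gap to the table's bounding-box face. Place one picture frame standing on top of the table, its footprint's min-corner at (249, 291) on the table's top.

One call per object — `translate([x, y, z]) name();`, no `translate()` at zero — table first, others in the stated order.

table();
translate([540, -455, 0]) stool();
translate([540, 879, 0]) stool();
translate([-460, 212, 0]) stool();
translate([1540, 212, 0]) stool();
translate([249, 291, 737]) picture_frame();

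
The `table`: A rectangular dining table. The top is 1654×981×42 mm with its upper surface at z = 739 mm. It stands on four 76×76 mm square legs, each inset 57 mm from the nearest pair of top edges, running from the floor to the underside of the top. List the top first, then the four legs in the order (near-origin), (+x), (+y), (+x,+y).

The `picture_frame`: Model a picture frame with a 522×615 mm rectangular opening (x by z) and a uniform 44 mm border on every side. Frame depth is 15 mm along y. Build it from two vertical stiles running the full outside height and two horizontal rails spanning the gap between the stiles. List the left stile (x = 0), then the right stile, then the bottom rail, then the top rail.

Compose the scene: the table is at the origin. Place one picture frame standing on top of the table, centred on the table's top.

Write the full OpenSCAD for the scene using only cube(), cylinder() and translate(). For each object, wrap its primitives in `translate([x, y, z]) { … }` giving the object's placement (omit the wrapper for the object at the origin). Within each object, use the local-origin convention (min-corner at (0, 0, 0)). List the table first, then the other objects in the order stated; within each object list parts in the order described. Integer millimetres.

translate([0, 0, 697]) cube([1654, 981, 42]);
translate([57, 57, 0]) cube([76, 76, 697]);
translate([1521, 57, 0]) cube([76, 76, 697]);
translate([57, 848, 0]) cube([76, 76, 697]);
translate([1521, 848, 0]) cube([76, 76, 697]);
translate([522, 483, 739]) {
  cube([44, 15, 703]);
  translate([566, 0, 0]) cube([44, 15, 703]);
  translate([44, 0, 0]) cube([522, 15, 44]);
  translate([44, 0, 659]) cube([522, 15, 44]);
}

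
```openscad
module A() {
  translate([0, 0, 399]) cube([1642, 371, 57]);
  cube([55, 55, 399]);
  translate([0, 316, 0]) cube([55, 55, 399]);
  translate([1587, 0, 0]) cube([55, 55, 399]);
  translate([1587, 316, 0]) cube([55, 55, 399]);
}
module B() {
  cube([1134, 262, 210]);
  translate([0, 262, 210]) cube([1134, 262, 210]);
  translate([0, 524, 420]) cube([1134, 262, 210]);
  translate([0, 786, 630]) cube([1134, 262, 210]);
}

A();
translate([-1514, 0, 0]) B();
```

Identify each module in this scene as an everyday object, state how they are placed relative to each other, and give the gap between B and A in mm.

A is a bench. B is a staircase. The staircase is on the floor beside the bench on its −x side. The gap between the staircase and the bench is 380 mm.

The staircase's nearest face is 380 mm from the bench's −x face.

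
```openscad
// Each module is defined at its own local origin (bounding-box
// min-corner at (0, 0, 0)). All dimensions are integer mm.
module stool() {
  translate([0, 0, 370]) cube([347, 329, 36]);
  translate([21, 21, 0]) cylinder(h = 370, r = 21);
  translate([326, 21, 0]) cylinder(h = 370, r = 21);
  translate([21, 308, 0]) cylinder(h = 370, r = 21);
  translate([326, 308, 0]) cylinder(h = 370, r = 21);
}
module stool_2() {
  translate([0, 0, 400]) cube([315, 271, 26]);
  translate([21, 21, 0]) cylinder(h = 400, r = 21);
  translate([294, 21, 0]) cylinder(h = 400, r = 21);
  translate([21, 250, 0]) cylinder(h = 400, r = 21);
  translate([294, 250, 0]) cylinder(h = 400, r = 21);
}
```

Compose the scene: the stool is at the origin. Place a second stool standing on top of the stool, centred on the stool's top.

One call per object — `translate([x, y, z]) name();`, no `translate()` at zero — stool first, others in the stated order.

stool();
translate([16, 29, 406]) stool_2();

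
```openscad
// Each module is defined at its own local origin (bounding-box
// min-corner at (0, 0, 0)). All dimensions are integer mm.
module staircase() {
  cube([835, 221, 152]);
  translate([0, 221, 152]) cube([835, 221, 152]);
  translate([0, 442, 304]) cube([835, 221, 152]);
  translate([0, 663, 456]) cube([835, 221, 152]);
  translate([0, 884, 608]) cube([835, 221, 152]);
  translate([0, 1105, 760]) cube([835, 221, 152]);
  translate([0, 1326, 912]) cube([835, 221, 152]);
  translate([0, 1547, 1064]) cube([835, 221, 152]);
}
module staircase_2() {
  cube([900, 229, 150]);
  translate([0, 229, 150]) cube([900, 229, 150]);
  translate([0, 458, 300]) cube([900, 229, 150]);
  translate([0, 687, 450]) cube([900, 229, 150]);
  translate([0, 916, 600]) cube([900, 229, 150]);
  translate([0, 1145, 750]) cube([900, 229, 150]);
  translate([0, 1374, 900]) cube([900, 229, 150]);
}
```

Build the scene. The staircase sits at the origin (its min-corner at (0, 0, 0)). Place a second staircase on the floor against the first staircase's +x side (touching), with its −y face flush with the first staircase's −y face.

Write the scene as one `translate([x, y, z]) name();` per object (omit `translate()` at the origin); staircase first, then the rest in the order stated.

staircase();
translate([835, 0, 0]) staircase_2();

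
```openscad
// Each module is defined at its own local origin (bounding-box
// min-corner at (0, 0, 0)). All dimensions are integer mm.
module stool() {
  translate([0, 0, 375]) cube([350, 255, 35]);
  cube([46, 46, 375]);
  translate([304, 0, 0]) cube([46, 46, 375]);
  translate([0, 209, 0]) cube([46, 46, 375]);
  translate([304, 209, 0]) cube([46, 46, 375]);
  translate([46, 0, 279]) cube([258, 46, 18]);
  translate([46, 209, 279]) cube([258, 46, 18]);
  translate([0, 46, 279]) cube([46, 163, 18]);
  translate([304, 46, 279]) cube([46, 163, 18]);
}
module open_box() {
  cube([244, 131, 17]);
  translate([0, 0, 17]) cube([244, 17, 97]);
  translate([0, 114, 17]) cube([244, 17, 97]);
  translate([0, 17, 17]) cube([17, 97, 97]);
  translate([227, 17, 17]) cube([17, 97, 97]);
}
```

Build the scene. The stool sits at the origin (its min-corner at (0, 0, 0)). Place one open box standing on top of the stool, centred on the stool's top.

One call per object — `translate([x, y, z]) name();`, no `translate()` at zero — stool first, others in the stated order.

stool();
translate([53, 62, 410]) open_box();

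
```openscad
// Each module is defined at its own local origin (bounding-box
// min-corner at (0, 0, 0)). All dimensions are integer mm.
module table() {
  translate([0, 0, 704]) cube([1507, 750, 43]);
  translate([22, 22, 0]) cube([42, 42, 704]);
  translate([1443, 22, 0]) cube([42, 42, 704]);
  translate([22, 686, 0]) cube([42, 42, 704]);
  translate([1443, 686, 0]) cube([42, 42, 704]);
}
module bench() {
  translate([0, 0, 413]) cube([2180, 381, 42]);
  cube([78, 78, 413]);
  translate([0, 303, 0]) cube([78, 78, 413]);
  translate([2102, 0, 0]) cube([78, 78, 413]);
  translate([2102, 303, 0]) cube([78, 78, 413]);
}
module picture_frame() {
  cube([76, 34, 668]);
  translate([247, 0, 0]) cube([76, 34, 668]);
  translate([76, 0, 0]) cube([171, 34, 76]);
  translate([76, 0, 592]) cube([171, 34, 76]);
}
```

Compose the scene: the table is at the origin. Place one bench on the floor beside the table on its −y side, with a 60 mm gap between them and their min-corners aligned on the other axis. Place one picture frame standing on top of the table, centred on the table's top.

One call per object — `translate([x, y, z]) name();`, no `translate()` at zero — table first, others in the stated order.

table();
translate([0, -441, 0]) bench();
translate([592, 358, 747]) picture_frame();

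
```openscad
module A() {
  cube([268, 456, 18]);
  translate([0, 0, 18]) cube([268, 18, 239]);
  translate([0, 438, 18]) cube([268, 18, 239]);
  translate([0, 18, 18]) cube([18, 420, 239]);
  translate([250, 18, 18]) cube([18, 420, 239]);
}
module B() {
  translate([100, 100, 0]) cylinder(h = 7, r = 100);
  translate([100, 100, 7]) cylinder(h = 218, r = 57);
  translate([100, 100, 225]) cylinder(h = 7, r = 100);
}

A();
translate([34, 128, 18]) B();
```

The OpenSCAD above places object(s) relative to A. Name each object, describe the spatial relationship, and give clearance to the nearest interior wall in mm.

A is an open box. B is a spool. The spool sits inside the open box, centred. The clearance to the nearest interior wall is 16 mm.

Clearances: x = 16, y = 110; minimum 16 mm.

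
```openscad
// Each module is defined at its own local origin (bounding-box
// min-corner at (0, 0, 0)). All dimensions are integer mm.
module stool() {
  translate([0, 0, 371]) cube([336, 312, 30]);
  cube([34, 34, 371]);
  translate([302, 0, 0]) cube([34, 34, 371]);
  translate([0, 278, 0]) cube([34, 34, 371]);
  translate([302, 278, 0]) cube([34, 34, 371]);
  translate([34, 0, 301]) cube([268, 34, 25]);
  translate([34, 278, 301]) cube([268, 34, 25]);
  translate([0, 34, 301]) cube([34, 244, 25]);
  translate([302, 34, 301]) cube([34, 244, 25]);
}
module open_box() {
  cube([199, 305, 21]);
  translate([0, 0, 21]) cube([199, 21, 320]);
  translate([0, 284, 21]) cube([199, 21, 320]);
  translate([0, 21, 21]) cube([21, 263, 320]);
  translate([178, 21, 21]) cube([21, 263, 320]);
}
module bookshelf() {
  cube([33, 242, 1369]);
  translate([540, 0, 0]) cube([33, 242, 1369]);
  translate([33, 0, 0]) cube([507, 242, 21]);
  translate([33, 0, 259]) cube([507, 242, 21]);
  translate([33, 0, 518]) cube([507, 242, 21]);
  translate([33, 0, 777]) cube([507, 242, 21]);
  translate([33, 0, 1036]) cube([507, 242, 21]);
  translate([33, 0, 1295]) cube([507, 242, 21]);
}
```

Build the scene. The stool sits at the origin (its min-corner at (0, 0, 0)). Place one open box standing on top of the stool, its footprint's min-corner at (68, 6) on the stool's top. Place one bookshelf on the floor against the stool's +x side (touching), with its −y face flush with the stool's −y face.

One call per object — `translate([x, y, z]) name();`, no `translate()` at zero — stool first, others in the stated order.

stool();
translate([68, 6, 401]) open_box();
translate([336, 0, 0]) bookshelf();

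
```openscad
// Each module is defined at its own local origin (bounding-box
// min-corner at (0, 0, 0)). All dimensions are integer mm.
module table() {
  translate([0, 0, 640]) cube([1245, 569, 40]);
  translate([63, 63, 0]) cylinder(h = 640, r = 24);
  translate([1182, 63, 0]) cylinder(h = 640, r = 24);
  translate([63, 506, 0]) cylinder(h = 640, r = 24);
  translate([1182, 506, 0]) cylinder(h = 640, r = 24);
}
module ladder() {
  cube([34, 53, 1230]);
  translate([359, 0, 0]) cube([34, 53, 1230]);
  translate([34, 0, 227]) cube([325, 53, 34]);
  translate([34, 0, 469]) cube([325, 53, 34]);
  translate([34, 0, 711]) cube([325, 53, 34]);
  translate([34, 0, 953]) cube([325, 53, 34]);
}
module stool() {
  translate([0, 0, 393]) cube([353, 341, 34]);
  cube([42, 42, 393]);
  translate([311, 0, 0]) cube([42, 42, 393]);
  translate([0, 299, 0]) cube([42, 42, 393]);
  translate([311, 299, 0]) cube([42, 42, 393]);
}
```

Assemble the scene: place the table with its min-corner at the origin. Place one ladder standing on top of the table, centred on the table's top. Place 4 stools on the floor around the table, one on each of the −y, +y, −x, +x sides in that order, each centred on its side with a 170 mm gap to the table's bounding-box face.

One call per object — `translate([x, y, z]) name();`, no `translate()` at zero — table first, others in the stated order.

table();
translate([426, 258, 680]) ladder();
translate([446, -511, 0]) stool();
translate([446, 739, 0]) stool();
translate([-523, 114, 0]) stool();
translate([1415, 114, 0]) stool();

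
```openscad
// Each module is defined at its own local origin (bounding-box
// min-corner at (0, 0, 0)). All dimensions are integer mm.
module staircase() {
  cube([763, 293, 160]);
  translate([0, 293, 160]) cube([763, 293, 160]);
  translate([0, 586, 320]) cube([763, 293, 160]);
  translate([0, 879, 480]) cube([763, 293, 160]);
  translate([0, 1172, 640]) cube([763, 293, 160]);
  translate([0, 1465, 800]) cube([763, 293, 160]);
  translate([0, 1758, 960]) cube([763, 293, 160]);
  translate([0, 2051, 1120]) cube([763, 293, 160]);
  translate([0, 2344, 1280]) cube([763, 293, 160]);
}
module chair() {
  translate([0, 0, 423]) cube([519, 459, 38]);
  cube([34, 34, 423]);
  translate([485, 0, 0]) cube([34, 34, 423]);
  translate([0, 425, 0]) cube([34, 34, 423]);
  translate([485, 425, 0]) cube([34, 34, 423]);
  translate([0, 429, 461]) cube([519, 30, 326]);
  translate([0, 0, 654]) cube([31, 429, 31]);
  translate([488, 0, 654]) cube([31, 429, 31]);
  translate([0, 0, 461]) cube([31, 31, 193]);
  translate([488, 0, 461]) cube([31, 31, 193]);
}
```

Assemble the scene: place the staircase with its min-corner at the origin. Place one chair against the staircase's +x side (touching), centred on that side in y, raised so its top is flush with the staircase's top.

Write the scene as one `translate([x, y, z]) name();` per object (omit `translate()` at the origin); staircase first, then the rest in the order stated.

staircase();
translate([763, 1089, 653]) chair();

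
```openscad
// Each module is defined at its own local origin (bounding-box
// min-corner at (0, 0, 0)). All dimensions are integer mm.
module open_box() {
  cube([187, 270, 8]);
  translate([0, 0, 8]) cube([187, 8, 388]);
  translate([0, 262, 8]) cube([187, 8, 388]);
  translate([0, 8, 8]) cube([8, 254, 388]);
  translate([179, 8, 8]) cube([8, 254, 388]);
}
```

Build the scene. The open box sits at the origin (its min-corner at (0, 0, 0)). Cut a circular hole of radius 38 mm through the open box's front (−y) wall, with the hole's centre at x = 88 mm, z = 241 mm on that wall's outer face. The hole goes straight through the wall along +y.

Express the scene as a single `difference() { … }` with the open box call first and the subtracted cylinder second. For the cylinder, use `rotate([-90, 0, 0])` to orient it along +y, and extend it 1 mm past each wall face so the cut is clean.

difference() {
  open_box();
  translate([88, -1, 241]) rotate([-90, 0, 0]) cylinder(h = 10, r = 38);
}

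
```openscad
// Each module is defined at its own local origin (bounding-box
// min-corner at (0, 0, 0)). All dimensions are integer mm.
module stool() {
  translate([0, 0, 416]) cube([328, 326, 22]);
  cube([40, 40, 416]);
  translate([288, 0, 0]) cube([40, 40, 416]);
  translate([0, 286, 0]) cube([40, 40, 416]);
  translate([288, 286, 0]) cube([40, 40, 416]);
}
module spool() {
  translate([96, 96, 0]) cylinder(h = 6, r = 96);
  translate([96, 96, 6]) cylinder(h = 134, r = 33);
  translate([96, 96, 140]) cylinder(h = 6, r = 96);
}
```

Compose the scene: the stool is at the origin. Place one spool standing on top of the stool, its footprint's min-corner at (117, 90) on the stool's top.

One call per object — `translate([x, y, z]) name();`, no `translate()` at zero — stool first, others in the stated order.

stool();
translate([117, 90, 438]) spool();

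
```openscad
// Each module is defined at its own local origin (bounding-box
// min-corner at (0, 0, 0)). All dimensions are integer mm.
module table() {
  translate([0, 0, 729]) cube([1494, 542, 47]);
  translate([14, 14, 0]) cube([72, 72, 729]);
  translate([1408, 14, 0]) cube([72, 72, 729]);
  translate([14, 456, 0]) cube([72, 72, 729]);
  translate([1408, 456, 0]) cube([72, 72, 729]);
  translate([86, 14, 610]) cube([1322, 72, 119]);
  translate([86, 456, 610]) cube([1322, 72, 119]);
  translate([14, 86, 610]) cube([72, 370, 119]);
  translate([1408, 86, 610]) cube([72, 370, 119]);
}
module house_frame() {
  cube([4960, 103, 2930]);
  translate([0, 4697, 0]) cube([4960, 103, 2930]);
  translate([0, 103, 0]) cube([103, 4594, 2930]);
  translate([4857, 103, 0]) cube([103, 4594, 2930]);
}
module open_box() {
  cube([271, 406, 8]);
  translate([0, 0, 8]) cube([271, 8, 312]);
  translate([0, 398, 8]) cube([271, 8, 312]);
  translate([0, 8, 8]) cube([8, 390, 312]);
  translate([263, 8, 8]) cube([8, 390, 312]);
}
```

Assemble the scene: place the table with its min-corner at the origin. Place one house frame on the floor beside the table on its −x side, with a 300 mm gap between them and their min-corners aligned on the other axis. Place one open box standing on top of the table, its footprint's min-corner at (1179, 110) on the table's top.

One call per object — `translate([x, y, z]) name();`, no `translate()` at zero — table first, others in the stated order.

table();
translate([-5260, 0, 0]) house_frame();
translate([1179, 110, 776]) open_box();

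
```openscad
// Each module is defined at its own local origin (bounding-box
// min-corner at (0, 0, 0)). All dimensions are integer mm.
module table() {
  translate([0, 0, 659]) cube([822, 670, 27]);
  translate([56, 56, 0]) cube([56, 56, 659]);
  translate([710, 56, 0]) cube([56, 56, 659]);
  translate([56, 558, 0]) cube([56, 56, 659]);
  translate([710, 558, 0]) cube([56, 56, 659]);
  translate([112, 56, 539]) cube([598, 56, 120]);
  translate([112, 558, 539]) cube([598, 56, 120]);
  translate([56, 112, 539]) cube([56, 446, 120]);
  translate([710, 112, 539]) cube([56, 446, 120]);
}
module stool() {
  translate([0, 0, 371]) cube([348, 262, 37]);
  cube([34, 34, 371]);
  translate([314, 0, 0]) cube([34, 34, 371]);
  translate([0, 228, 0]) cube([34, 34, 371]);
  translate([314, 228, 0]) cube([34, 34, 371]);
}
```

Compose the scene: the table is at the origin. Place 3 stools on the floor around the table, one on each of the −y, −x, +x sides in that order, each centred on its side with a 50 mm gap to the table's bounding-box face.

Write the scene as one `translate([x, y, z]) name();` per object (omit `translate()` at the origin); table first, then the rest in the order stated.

table();
translate([237, -312, 0]) stool();
translate([-398, 204, 0]) stool();
translate([872, 204, 0]) stool();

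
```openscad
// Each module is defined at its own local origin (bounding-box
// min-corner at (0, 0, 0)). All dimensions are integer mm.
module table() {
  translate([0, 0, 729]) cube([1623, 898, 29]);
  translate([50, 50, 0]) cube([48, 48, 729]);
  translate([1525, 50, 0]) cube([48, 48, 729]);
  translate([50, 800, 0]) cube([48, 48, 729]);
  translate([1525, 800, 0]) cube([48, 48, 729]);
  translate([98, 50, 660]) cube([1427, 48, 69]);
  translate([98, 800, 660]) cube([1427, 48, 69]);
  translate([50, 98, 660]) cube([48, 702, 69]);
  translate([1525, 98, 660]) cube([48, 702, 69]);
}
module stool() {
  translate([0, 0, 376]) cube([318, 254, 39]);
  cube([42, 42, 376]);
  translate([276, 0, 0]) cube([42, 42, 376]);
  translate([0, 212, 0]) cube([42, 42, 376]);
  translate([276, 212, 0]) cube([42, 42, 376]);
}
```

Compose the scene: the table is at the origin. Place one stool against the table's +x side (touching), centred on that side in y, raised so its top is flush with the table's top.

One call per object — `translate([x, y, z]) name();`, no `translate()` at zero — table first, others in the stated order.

table();
translate([1623, 322, 343]) stool();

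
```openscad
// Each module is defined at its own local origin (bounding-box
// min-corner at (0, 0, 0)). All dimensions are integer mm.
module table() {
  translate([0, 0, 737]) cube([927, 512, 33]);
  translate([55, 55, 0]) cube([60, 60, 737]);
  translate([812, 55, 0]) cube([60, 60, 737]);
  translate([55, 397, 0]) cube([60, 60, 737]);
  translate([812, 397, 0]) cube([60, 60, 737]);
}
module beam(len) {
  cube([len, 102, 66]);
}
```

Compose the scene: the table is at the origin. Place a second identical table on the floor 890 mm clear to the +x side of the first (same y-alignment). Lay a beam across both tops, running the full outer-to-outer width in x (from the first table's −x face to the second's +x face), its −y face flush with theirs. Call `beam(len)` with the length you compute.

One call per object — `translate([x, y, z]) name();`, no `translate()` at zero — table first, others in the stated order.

table();
translate([1817, 0, 0]) table();
translate([0, 0, 770]) beam(2744);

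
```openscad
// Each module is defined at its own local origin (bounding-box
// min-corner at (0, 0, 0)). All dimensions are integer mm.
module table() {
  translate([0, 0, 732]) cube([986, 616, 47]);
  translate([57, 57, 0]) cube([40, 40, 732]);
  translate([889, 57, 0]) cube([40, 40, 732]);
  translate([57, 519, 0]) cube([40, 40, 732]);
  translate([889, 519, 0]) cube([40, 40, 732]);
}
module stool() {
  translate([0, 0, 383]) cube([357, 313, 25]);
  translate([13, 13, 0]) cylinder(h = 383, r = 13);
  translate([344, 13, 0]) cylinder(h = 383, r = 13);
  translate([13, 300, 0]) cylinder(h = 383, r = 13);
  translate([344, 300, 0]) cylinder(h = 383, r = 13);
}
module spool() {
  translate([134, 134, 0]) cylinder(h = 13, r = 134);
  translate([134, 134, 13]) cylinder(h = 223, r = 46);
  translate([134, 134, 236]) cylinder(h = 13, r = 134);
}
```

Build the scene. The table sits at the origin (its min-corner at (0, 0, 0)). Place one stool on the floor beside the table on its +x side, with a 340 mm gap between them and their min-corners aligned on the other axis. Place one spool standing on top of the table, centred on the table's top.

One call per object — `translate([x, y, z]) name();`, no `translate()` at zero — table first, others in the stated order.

table();
translate([1326, 0, 0]) stool();
translate([359, 174, 779]) spool();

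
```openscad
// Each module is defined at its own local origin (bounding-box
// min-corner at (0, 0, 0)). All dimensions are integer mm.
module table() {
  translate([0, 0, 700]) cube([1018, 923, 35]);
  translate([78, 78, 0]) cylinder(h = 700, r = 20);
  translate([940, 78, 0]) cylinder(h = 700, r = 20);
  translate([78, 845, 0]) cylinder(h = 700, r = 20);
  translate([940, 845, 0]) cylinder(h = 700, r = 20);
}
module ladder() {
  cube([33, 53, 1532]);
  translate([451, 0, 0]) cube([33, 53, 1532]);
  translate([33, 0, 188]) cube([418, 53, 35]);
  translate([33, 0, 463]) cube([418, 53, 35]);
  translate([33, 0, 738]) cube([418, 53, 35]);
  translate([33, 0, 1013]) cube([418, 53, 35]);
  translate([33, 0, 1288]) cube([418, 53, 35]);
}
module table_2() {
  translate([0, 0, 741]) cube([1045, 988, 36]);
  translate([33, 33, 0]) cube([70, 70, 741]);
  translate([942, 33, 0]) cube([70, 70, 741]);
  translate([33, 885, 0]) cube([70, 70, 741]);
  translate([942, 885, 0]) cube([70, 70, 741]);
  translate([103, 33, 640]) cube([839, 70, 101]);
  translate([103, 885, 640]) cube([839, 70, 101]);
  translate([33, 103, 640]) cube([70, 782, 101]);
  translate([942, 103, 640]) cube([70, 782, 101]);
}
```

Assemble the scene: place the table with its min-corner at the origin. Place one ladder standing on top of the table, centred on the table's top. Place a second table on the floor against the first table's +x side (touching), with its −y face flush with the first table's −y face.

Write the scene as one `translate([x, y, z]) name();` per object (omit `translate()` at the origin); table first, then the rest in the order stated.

table();
translate([267, 435, 735]) ladder();
translate([1018, 0, 0]) table_2();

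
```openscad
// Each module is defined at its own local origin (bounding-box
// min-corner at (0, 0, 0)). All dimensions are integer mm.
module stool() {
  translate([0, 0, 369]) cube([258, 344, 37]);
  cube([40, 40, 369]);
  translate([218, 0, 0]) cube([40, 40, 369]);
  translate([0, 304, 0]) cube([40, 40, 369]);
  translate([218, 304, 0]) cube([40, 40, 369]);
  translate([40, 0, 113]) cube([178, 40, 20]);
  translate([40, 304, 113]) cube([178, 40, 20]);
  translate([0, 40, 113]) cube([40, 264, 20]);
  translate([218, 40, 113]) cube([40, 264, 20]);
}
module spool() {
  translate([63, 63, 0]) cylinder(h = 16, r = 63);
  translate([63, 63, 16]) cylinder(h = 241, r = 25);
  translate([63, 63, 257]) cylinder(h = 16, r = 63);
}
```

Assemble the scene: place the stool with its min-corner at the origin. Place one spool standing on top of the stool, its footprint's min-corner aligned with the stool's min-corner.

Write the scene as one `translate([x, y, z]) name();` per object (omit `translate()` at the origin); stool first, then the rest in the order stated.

stool();
translate([0, 0, 406]) spool();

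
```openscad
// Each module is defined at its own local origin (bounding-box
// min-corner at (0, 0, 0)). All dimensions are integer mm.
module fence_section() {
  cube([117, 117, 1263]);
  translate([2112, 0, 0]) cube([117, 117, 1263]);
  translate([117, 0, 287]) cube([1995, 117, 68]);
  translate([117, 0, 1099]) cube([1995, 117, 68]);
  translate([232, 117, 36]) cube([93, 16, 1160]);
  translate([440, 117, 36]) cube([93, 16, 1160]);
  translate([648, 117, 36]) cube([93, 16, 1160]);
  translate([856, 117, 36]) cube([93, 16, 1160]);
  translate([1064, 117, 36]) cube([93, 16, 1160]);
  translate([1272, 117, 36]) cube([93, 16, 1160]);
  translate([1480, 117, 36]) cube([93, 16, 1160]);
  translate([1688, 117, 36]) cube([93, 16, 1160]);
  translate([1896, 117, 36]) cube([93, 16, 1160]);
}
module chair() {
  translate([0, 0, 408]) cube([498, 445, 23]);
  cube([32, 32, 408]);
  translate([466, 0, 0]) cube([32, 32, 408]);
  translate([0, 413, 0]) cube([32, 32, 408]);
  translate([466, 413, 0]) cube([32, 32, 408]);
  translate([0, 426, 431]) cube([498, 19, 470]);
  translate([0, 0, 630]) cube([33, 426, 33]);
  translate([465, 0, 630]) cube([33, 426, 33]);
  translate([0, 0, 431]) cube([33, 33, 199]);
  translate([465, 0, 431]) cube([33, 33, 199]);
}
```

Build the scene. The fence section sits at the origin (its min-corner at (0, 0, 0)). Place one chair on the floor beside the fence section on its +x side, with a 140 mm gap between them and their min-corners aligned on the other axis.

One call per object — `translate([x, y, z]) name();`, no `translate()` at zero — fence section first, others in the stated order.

fence_section();
translate([2369, 0, 0]) chair();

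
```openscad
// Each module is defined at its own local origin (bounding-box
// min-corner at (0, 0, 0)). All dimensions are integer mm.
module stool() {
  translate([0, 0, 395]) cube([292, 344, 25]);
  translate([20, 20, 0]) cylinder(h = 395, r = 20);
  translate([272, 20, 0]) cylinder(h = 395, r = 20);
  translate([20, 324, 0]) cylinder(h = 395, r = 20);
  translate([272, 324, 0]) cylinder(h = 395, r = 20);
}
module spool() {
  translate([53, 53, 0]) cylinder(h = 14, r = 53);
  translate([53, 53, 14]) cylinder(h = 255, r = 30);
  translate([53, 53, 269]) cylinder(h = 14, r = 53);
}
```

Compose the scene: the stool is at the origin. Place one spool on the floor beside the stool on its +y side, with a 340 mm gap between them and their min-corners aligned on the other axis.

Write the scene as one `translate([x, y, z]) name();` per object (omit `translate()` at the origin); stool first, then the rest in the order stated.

stool();
translate([0, 684, 0]) spool();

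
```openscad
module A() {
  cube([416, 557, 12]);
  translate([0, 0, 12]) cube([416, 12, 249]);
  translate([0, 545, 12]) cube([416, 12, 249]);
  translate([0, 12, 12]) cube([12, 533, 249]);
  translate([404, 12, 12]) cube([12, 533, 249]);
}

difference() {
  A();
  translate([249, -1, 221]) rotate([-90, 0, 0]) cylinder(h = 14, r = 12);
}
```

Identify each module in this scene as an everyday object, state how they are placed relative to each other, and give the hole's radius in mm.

The subtracted cylinder has r = 12 mm.

A is an open box. The open box has a circular hole through its front wall. The hole's radius is 12 mm.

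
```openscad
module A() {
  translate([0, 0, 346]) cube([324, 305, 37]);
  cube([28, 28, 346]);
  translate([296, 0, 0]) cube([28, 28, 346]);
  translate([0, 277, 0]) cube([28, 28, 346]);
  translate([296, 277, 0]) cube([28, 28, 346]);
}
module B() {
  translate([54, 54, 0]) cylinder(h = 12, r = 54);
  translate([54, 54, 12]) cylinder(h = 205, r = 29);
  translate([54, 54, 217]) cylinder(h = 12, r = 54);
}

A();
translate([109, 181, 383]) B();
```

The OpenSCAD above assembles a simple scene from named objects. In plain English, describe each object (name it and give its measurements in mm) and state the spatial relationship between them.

A is a four-legged stool. The seat is a 324×305×37 mm slab whose top surface is at z = 383 mm; four square legs, each 28×28 mm in cross-section, run from the floor (z = 0) to the underside of the seat, each flush with a corner of the seat.

B is a spool: two coaxial disc flanges of radius 54 mm and thickness 12 mm, joined by a core cylinder of radius 29 mm and height 205 mm. The lower flange rests on z = 0 and the three cylinders share a vertical axis.

The spool is on top of the stool.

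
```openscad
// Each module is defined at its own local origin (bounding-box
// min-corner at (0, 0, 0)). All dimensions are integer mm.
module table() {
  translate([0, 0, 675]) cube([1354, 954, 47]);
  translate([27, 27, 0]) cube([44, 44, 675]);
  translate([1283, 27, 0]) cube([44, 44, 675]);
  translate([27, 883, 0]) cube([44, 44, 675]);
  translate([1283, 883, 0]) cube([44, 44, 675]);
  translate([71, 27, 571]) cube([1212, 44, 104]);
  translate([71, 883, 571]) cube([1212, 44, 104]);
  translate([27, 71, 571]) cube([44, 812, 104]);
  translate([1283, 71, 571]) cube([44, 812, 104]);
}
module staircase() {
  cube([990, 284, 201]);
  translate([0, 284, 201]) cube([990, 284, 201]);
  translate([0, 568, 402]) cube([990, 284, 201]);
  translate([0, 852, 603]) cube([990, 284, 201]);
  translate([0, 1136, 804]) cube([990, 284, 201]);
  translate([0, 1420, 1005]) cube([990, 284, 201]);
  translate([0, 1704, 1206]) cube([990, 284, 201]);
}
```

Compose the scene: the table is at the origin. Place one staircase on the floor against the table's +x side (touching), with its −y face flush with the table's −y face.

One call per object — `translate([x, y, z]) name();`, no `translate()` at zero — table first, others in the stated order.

table();
translate([1354, 0, 0]) staircase();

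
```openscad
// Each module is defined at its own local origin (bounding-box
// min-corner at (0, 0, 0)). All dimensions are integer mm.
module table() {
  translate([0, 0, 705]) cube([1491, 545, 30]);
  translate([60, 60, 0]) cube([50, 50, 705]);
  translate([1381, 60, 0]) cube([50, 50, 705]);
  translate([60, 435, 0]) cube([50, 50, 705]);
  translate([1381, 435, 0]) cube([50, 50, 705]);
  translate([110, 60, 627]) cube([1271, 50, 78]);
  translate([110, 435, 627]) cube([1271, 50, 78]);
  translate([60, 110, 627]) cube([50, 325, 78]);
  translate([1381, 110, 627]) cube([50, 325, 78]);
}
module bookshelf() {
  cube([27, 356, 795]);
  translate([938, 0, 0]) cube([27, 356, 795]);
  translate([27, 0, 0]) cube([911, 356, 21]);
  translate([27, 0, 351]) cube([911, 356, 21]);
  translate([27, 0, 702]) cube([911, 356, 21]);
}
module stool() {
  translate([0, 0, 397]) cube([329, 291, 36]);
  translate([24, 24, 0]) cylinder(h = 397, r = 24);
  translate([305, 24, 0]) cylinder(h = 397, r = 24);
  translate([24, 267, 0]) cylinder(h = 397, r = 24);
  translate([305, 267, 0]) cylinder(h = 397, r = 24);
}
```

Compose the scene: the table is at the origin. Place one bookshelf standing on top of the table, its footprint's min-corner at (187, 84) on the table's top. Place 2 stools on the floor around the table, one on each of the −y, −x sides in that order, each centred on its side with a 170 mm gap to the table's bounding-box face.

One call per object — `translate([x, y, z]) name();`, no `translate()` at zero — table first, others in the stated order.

table();
translate([187, 84, 735]) bookshelf();
translate([581, -461, 0]) stool();
translate([-499, 127, 0]) stool();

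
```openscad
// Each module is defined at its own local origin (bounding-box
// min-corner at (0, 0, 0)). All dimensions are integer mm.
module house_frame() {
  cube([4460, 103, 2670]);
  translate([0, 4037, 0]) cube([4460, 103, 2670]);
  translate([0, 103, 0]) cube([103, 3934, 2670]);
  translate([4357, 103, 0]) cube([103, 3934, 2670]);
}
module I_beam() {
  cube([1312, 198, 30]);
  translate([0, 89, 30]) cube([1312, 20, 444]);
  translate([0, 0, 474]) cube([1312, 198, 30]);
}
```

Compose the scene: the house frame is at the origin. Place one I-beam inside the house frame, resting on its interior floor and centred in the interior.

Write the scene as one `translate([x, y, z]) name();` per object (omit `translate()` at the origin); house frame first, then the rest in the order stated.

house_frame();
translate([1574, 1971, 0]) I_beam();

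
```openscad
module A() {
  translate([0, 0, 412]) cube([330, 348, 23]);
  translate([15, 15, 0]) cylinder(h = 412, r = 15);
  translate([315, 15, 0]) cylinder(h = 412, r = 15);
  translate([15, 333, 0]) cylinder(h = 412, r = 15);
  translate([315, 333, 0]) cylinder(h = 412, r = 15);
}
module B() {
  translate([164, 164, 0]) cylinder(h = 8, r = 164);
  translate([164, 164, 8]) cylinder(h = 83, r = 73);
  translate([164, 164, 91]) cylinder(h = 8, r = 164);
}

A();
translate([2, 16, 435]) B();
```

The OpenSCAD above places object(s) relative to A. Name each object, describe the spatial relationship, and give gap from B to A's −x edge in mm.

The spool's min-x is at 2; the stool's min-x is 0; gap = 2 mm.

A is a stool. B is a spool. The spool is on top of the stool. The gap from the spool to the stool's −x edge is 2 mm.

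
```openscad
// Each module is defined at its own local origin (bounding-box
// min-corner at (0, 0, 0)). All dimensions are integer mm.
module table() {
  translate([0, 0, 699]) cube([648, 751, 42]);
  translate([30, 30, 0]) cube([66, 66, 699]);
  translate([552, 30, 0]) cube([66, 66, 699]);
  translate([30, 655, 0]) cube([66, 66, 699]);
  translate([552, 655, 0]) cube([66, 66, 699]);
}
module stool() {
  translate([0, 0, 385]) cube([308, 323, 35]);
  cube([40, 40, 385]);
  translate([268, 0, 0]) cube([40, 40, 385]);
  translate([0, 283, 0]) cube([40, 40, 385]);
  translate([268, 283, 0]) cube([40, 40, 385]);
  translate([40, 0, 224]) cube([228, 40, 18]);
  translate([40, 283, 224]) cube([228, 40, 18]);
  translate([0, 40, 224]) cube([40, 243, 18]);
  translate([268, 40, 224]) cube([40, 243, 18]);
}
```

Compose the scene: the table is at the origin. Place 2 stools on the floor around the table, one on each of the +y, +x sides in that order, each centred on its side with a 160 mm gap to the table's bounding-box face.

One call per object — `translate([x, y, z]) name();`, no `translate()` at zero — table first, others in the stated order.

table();
translate([170, 911, 0]) stool();
translate([808, 214, 0]) stool();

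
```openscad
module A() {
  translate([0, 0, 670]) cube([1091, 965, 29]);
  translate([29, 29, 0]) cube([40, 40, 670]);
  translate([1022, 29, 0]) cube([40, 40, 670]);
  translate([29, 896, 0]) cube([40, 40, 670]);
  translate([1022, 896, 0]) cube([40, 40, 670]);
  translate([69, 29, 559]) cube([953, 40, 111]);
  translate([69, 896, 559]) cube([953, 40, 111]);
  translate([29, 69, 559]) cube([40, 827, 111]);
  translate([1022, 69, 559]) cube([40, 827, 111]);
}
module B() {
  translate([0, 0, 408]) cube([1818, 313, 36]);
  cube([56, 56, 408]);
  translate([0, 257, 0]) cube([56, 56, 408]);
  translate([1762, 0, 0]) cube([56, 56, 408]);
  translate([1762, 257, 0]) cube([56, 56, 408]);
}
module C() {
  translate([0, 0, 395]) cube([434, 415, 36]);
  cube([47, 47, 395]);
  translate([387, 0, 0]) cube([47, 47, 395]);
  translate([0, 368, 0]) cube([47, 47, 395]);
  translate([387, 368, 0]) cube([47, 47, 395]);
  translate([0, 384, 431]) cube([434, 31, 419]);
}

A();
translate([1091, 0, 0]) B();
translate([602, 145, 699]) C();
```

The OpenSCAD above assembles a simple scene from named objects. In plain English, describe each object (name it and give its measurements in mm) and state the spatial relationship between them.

A is a table with a 1091×965 mm rectangular top, 29 mm thick, top surface at z = 699 mm, supported by four 40×40 mm square legs, each inset 29 mm from the nearest pair of top edges, running from the floor. Four apron rails, 40 mm thick and 111 mm tall, run between adjacent legs with their top edges flush with the underside of the top and their outer faces flush with the legs' outer faces.

B is a long wooden bench with a 1818 mm (x) × 313 mm (y) seat, 36 mm thick, its top surface 444 mm above the floor. Four 56 mm square legs at the seat corners, flush with the edges, run from z = 0 to the seat underside.

C is a chair: 434×415 mm seat, 36 mm thick, top at z = 431 mm, on four 47 mm square corner legs flush with the seat edges. A 31 mm thick backrest slab spans the full seat width, extending 419 mm above the seat top, its back face flush with the seat's +y edge.

The bench is against the table's +x side, with their −y faces flush. The chair is on top of the table.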